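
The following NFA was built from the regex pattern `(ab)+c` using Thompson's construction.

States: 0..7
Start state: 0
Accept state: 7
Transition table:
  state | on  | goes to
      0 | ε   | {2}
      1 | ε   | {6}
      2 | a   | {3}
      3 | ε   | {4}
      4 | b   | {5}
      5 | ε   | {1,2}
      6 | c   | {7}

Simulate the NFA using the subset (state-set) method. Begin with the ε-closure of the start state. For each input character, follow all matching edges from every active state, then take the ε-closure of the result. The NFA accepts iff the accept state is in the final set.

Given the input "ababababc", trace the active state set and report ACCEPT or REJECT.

Answer: ACCEPT

Steps:
initial (ε-close {0}): {0,2}
'a' @ 1: {3,4}
'b' @ 2: {1,2,5,6}
'a' @ 3: {3,4}
'b' @ 4: {1,2,5,6}
'a' @ 5: {3,4}
'b' @ 6: {1,2,5,6}
'a' @ 7: {3,4}
'b' @ 8: {1,2,5,6}
'c' @ 9: {7}  [accepting]
after full input: {7}  (accept=7 in)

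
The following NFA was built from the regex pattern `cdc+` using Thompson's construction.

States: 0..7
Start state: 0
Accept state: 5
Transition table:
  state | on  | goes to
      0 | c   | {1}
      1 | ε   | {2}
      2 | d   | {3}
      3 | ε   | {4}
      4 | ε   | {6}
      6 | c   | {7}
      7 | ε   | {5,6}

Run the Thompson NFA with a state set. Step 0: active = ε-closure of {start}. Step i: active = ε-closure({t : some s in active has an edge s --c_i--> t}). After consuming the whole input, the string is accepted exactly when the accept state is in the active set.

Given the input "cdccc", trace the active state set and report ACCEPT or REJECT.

initial (ε-close {0}): {0}
'c' @ 1: {1,2}
'd' @ 2: {3,4,6}
'c' @ 3: {5,6,7}  [accepting]
'c' @ 4: {5,6,7}  [accepting]
'c' @ 5: {5,6,7}  [accepting]
after full input: {5,6,7}  (accept=5 in)

Answer: ACCEPT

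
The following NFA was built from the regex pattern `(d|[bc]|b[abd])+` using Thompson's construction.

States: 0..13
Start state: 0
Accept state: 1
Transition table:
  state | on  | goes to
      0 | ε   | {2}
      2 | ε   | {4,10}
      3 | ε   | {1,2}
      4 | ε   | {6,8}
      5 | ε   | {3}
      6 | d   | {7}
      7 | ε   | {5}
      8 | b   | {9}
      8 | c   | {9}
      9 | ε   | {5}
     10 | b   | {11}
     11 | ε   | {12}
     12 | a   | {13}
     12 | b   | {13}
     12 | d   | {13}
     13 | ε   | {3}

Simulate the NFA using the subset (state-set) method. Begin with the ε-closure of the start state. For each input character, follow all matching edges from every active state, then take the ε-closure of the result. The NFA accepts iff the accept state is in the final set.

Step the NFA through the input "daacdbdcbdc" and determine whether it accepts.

start: ε-closure({0}) = {0,2,4,6,8,10}
'd' @ 1: {1,2,3,4,5,6,7,8,10}  [accepting]
'a' @ 2: {}  — no active states
rest 'acdbdcbdc' ignored (set empty)
final: {}; accept 1 not in set

Answer: REJECT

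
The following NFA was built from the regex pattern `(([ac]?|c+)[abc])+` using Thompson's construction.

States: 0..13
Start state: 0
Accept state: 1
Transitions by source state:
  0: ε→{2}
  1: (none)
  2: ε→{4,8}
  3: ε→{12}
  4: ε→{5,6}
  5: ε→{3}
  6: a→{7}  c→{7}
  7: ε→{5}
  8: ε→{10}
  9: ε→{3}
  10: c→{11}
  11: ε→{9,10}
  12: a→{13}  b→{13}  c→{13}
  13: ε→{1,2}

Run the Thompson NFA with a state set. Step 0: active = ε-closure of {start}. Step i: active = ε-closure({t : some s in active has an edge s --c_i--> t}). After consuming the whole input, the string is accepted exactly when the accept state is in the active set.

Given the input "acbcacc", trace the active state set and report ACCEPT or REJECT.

initial (ε-close {0}): {0,2,3,4,5,6,8,10,12}
'a' @ 1: {1,2,3,4,5,6,7,8,10,12,13}  [accepting]
'c' @ 2: {1,2,3,4,5,6,7,8,9,10,11,12,13}  [accepting]
'b' @ 3: {1,2,3,4,5,6,8,10,12,13}  [accepting]
'c' @ 4: {1,2,3,4,5,6,7,8,9,10,11,12,13}  [accepting]
'a' @ 5: {1,2,3,4,5,6,7,8,10,12,13}  [accepting]
'c' @ 6: {1,2,3,4,5,6,7,8,9,10,11,12,13}  [accepting]
'c' @ 7: {1,2,3,4,5,6,7,8,9,10,11,12,13}  [accepting]
final: {1,2,3,4,5,6,7,8,9,10,11,12,13}; accept 1 in set

Answer: ACCEPT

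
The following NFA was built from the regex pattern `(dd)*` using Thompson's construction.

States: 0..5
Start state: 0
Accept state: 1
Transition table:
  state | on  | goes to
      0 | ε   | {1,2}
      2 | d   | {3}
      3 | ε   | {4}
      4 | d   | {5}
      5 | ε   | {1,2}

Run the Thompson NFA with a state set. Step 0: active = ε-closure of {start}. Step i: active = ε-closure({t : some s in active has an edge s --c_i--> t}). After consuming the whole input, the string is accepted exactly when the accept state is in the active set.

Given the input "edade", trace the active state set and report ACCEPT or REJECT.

Answer: REJECT

Steps:
initial (ε-close {0}): {0,1,2}
'e' @ 1: {}  — no active states
rest 'dade' ignored (set empty)
final: {}; accept 1 not in set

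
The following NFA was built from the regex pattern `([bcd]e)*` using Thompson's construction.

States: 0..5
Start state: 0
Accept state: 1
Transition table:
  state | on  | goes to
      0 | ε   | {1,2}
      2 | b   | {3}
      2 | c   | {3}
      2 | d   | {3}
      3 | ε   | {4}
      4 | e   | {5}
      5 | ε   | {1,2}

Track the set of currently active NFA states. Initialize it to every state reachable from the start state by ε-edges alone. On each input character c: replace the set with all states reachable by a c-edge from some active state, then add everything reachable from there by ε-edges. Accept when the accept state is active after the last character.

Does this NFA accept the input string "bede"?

Answer: ACCEPT

Trace:
initial (ε-close {0}): {0,1,2}
'b' @ 1: {3,4}
'e' @ 2: {1,2,5}  ✓accept
'd' @ 3: {3,4}
'e' @ 4: {1,2,5}  ✓accept
final: {1,2,5}; accept 1 in set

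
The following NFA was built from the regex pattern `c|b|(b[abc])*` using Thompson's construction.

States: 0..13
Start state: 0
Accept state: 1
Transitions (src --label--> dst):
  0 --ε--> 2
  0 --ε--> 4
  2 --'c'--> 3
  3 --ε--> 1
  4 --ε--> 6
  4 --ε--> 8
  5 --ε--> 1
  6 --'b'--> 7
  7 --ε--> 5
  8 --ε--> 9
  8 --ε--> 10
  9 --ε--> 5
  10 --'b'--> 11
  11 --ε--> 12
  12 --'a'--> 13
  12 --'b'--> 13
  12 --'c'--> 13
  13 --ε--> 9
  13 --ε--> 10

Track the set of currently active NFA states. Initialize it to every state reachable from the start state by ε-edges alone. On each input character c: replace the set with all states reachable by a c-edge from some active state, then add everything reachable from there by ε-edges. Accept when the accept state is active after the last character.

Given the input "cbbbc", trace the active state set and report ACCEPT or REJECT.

Answer: REJECT

Trace:
initial (ε-close {0}): {0,1,2,4,5,6,8,9,10}
'c' @ 1: {1,3}  (accept∈set)
'b' @ 2: {}  — state set empty
rest 'bbc' ignored (set empty)
after full input: {}  (accept=1 not in)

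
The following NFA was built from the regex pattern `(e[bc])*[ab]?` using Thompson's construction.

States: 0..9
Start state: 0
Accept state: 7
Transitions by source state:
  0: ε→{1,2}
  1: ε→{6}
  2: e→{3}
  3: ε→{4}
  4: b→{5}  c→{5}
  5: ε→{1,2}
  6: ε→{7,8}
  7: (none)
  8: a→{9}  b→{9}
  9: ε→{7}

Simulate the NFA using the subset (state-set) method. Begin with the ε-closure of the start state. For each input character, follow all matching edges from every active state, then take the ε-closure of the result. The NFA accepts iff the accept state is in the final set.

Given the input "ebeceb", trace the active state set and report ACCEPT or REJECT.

Answer: ACCEPT

Trace:
start: ε-closure({0}) = {0,1,2,6,7,8}
'e' @ 1: {3,4}
'b' @ 2: {1,2,5,6,7,8}  (accept∈set)
'e' @ 3: {3,4}
'c' @ 4: {1,2,5,6,7,8}  (accept∈set)
'e' @ 5: {3,4}
'b' @ 6: {1,2,5,6,7,8}  (accept∈set)
end set {1,2,5,6,7,8} — state 7 in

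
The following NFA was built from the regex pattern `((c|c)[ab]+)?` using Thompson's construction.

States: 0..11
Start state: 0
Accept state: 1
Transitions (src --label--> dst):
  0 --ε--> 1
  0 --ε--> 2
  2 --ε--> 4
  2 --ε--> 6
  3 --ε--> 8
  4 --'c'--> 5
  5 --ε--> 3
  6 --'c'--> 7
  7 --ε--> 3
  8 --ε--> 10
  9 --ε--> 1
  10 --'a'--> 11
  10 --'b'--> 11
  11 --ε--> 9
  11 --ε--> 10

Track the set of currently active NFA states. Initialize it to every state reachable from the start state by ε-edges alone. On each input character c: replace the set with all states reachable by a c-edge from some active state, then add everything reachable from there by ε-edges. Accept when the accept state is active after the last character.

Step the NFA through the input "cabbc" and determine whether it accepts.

Answer: REJECT

Steps:
S₀ = ε-closure({0}) = {0,1,2,4,6}
'c' @ 1: {3,5,7,8,10}
'a' @ 2: {1,9,10,11}  (accept∈set)
'b' @ 3: {1,9,10,11}  (accept∈set)
'b' @ 4: {1,9,10,11}  (accept∈set)
'c' @ 5: {}  — state set empty
after full input: {}  (accept=1 not in)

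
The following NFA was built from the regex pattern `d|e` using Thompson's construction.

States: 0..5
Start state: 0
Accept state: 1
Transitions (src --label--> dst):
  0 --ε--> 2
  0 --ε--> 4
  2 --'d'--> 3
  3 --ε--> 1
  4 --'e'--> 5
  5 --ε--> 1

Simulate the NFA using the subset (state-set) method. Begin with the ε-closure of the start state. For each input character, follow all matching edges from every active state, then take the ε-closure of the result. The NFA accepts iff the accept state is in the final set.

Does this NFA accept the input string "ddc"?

Answer: REJECT

Steps:
S₀ = ε-closure({0}) = {0,2,4}
'd' @ 1: {1,3}  (accept∈set)
'd' @ 2: {}  — state set empty
rest 'c' ignored (set empty)
end set {} — state 1 not in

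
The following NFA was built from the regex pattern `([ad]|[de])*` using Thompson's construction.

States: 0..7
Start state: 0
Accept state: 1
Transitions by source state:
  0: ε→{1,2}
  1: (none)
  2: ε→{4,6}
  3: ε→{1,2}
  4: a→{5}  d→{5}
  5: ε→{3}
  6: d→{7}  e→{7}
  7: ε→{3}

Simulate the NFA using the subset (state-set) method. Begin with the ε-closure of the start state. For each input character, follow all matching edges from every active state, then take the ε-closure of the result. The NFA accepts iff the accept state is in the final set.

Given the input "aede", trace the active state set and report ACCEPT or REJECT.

start: ε-closure({0}) = {0,1,2,4,6}
'a' @ 1: {1,2,3,4,5,6}  ✓accept
'e' @ 2: {1,2,3,4,6,7}  ✓accept
'd' @ 3: {1,2,3,4,5,6,7}  ✓accept
'e' @ 4: {1,2,3,4,6,7}  ✓accept
end set {1,2,3,4,6,7} — state 1 in

Answer: ACCEPT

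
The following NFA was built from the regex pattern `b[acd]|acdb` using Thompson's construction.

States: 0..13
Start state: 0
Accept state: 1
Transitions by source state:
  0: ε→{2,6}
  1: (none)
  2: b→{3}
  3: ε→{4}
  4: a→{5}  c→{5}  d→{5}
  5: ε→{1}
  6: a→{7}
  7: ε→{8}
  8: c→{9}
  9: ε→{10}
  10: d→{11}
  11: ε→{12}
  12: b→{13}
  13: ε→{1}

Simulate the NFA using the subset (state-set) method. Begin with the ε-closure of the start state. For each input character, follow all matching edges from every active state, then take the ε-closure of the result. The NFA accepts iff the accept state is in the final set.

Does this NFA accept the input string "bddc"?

start: ε-closure({0}) = {0,2,6}
'b' @ 1: {3,4}
'd' @ 2: {1,5}  ✓accept
'd' @ 3: {}  — no active states
rest 'c' ignored (set empty)
final: {}; accept 1 not in set

Answer: REJECT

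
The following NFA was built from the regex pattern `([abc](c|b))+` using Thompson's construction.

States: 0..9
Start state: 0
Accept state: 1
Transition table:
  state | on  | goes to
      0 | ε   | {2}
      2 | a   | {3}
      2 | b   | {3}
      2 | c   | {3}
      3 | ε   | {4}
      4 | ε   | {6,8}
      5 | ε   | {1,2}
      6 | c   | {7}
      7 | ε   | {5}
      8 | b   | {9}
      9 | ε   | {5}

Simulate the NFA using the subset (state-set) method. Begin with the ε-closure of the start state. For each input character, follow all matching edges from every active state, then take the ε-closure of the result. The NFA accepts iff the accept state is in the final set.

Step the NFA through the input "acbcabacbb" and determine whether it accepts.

Answer: ACCEPT

Trace:
initial (ε-close {0}): {0,2}
'a' @ 1: {3,4,6,8}
'c' @ 2: {1,2,5,7}  ✓accept
'b' @ 3: {3,4,6,8}
'c' @ 4: {1,2,5,7}  ✓accept
'a' @ 5: {3,4,6,8}
'b' @ 6: {1,2,5,9}  ✓accept
'a' @ 7: {3,4,6,8}
'c' @ 8: {1,2,5,7}  ✓accept
'b' @ 9: {3,4,6,8}
'b' @ 10: {1,2,5,9}  ✓accept
after full input: {1,2,5,9}  (accept=1 in)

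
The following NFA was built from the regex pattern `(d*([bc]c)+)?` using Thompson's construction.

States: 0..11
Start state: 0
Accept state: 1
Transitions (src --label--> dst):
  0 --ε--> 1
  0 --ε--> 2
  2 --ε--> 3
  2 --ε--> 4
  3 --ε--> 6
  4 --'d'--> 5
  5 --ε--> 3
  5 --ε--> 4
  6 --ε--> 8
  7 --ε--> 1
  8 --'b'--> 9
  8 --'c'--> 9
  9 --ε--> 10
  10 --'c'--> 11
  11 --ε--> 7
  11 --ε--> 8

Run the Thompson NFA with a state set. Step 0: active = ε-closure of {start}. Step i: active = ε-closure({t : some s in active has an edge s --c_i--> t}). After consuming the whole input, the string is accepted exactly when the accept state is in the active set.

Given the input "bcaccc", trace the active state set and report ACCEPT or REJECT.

Answer: REJECT

Steps:
S₀ = ε-closure({0}) = {0,1,2,3,4,6,8}
'b' @ 1: {9,10}
'c' @ 2: {1,7,8,11}  (accept∈set)
'a' @ 3: {}  — no active states
rest 'ccc' ignored (set empty)
after full input: {}  (accept=1 not in)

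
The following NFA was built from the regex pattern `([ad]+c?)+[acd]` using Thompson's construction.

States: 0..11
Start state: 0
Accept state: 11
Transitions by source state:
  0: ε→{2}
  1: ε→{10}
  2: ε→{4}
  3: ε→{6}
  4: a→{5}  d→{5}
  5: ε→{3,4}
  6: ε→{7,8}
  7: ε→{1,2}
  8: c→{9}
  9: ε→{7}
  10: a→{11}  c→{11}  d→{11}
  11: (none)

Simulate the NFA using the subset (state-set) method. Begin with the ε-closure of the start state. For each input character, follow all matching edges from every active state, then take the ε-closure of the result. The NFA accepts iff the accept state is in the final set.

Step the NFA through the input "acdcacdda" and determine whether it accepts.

start: ε-closure({0}) = {0,2,4}
'a' @ 1: {1,2,3,4,5,6,7,8,10}
'c' @ 2: {1,2,4,7,9,10,11}  ✓accept
'd' @ 3: {1,2,3,4,5,6,7,8,10,11}  ✓accept
'c' @ 4: {1,2,4,7,9,10,11}  ✓accept
'a' @ 5: {1,2,3,4,5,6,7,8,10,11}  ✓accept
'c' @ 6: {1,2,4,7,9,10,11}  ✓accept
'd' @ 7: {1,2,3,4,5,6,7,8,10,11}  ✓accept
'd' @ 8: {1,2,3,4,5,6,7,8,10,11}  ✓accept
'a' @ 9: {1,2,3,4,5,6,7,8,10,11}  ✓accept
after full input: {1,2,3,4,5,6,7,8,10,11}  (accept=11 in)

Answer: ACCEPT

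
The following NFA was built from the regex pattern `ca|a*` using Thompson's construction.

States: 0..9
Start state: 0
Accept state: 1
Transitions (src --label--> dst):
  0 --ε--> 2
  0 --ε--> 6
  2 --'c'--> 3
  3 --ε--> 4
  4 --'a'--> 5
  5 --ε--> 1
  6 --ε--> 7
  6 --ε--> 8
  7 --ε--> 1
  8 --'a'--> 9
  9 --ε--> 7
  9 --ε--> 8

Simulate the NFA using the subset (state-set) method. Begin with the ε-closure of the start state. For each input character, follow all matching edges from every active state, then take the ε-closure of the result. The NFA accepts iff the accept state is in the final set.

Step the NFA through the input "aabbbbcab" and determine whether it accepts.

Answer: REJECT

Steps:
S₀ = ε-closure({0}) = {0,1,2,6,7,8}
'a' @ 1: {1,7,8,9}  (accept∈set)
'a' @ 2: {1,7,8,9}  (accept∈set)
'b' @ 3: {}  — dead — no transitions
rest 'bbbcab' ignored (set empty)
end set {} — state 1 not in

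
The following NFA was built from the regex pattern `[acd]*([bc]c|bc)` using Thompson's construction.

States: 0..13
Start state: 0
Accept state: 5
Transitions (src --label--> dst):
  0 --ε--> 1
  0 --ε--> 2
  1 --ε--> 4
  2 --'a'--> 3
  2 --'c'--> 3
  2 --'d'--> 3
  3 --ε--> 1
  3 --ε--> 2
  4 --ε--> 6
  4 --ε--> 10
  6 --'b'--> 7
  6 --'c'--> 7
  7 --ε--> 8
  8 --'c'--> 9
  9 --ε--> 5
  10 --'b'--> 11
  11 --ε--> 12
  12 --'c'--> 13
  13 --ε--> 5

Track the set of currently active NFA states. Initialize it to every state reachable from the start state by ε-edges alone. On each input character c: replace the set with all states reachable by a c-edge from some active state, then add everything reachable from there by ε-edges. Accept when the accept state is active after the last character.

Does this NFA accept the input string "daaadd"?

S₀ = ε-closure({0}) = {0,1,2,4,6,10}
'd' @ 1: {1,2,3,4,6,10}
'a' @ 2: {1,2,3,4,6,10}
'a' @ 3: {1,2,3,4,6,10}
'a' @ 4: {1,2,3,4,6,10}
'd' @ 5: {1,2,3,4,6,10}
'd' @ 6: {1,2,3,4,6,10}
after full input: {1,2,3,4,6,10}  (accept=5 not in)

Answer: REJECT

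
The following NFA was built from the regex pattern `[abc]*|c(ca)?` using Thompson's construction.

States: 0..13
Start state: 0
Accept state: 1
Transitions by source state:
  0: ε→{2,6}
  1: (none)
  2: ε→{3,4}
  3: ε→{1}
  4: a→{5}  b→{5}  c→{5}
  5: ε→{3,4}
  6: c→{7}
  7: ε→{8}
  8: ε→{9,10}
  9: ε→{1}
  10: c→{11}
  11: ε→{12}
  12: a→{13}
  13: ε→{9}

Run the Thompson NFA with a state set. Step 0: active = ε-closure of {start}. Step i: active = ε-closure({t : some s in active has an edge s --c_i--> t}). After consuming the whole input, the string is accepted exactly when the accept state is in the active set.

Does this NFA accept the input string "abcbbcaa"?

start: ε-closure({0}) = {0,1,2,3,4,6}
'a' @ 1: {1,3,4,5}  ✓accept
'b' @ 2: {1,3,4,5}  ✓accept
'c' @ 3: {1,3,4,5}  ✓accept
'b' @ 4: {1,3,4,5}  ✓accept
'b' @ 5: {1,3,4,5}  ✓accept
'c' @ 6: {1,3,4,5}  ✓accept
'a' @ 7: {1,3,4,5}  ✓accept
'a' @ 8: {1,3,4,5}  ✓accept
end set {1,3,4,5} — state 1 in

Answer: ACCEPT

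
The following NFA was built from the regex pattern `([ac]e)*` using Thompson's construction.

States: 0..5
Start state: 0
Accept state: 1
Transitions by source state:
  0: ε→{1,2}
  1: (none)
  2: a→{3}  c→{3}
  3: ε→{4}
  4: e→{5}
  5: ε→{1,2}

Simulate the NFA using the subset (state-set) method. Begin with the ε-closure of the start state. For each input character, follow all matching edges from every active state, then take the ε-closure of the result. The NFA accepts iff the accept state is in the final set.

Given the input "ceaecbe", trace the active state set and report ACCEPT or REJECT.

initial (ε-close {0}): {0,1,2}
'c' @ 1: {3,4}
'e' @ 2: {1,2,5}  ✓accept
'a' @ 3: {3,4}
'e' @ 4: {1,2,5}  ✓accept
'c' @ 5: {3,4}
'b' @ 6: {}  — state set empty
rest 'e' ignored (set empty)
end set {} — state 1 not in

Answer: REJECT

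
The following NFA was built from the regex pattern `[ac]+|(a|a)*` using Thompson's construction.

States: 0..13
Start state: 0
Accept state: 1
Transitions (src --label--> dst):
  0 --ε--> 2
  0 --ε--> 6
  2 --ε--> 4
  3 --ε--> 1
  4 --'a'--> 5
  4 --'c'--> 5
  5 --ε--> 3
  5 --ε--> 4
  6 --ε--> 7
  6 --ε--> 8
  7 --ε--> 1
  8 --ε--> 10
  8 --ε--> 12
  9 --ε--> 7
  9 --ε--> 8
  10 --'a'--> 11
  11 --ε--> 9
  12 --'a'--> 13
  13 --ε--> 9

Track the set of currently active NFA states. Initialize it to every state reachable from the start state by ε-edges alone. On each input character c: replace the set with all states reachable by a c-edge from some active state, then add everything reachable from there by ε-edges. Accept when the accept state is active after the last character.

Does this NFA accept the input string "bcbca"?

Answer: REJECT

Steps:
start: ε-closure({0}) = {0,1,2,4,6,7,8,10,12}
'b' @ 1: {}  — state set empty
rest 'cbca' ignored (set empty)
end set {} — state 1 not in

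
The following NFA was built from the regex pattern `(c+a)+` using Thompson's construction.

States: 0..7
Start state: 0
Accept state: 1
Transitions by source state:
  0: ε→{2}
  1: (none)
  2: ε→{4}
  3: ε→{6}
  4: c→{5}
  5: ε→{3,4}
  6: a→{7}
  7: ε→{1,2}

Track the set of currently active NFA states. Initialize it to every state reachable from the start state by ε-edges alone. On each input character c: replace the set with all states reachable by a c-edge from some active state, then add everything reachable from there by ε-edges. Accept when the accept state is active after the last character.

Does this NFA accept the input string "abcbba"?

Answer: REJECT

Steps:
start: ε-closure({0}) = {0,2,4}
'a' @ 1: {}  — dead — no transitions
rest 'bcbba' ignored (set empty)
end set {} — state 1 not in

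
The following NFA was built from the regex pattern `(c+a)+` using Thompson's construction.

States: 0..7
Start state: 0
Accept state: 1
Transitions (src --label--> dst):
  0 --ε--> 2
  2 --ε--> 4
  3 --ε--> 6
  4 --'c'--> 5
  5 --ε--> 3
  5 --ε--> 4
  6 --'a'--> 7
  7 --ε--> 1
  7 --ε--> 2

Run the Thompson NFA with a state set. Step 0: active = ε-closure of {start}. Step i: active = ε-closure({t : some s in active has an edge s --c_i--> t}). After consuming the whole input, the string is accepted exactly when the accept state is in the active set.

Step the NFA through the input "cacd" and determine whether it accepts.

S₀ = ε-closure({0}) = {0,2,4}
'c' @ 1: {3,4,5,6}
'a' @ 2: {1,2,4,7}  [accepting]
'c' @ 3: {3,4,5,6}
'd' @ 4: {}  — dead — no transitions
after full input: {}  (accept=1 not in)

Answer: REJECT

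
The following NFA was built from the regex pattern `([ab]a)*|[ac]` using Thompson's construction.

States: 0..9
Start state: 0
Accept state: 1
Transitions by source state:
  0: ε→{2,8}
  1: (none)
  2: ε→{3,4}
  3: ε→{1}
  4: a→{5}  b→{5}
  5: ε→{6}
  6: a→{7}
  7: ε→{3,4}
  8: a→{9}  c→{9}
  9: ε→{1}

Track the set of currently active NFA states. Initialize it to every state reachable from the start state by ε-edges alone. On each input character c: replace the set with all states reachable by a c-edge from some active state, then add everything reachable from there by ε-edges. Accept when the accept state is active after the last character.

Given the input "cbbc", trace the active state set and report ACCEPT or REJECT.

S₀ = ε-closure({0}) = {0,1,2,3,4,8}
'c' @ 1: {1,9}  [accepting]
'b' @ 2: {}  — state set empty
rest 'bc' ignored (set empty)
end set {} — state 1 not in

Answer: REJECT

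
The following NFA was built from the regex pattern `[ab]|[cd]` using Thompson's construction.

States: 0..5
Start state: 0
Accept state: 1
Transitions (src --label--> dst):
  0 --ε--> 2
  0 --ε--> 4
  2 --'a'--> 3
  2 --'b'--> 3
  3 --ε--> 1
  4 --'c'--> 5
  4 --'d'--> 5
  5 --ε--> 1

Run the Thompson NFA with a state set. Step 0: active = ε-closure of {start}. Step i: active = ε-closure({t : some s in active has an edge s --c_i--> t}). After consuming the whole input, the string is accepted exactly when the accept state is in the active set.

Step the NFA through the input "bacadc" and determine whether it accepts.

Answer: REJECT

Steps:
S₀ = ε-closure({0}) = {0,2,4}
'b' @ 1: {1,3}  [accepting]
'a' @ 2: {}  — no active states
rest 'cadc' ignored (set empty)
end set {} — state 1 not in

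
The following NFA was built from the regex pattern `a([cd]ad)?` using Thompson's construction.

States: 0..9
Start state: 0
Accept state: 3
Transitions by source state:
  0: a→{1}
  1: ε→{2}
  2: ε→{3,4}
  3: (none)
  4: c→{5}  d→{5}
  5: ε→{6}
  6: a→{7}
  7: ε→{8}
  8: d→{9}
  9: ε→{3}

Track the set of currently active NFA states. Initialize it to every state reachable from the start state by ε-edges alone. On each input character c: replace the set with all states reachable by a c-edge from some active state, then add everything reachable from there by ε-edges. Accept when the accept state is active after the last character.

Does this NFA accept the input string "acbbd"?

start: ε-closure({0}) = {0}
'a' @ 1: {1,2,3,4}  [accepting]
'c' @ 2: {5,6}
'b' @ 3: {}  — state set empty
rest 'bd' ignored (set empty)
after full input: {}  (accept=3 not in)

Answer: REJECT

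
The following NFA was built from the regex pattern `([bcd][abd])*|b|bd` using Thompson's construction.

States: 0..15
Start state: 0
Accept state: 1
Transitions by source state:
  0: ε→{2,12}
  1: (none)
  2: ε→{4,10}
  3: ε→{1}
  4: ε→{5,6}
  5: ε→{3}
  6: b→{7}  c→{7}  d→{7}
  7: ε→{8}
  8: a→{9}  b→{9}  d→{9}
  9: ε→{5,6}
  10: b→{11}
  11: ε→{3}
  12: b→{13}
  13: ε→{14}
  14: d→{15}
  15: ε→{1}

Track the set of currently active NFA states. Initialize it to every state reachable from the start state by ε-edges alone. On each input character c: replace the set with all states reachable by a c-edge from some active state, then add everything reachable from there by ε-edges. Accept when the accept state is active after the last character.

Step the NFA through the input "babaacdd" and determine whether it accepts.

Answer: REJECT

Steps:
initial (ε-close {0}): {0,1,2,3,4,5,6,10,12}
'b' @ 1: {1,3,7,8,11,13,14}  (accept∈set)
'a' @ 2: {1,3,5,6,9}  (accept∈set)
'b' @ 3: {7,8}
'a' @ 4: {1,3,5,6,9}  (accept∈set)
'a' @ 5: {}  — no active states
rest 'cdd' ignored (set empty)
end set {} — state 1 not in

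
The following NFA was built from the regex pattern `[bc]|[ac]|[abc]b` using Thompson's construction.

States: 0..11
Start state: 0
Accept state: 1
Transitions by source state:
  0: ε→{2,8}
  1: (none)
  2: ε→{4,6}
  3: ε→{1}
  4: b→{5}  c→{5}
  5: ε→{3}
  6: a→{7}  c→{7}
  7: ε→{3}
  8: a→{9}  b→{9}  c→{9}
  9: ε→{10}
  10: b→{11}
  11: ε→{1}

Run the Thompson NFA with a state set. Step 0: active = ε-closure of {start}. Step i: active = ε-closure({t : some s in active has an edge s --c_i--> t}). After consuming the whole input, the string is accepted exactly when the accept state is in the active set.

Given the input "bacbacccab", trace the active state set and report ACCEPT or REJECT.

Answer: REJECT

Steps:
start: ε-closure({0}) = {0,2,4,6,8}
'b' @ 1: {1,3,5,9,10}  [accepting]
'a' @ 2: {}  — no active states
rest 'cbacccab' ignored (set empty)
after full input: {}  (accept=1 not in)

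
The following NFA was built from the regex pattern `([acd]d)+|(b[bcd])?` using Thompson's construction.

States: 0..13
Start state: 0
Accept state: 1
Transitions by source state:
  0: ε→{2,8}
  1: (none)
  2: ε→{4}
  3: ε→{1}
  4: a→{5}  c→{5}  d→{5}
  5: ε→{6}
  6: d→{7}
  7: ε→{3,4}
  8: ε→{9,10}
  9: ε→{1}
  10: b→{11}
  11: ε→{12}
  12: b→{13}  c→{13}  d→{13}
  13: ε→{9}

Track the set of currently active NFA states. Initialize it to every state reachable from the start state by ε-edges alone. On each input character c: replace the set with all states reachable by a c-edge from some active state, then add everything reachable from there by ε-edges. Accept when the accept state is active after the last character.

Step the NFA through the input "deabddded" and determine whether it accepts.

Answer: REJECT

Trace:
initial (ε-close {0}): {0,1,2,4,8,9,10}
'd' @ 1: {5,6}
'e' @ 2: {}  — state set empty
rest 'abddded' ignored (set empty)
end set {} — state 1 not in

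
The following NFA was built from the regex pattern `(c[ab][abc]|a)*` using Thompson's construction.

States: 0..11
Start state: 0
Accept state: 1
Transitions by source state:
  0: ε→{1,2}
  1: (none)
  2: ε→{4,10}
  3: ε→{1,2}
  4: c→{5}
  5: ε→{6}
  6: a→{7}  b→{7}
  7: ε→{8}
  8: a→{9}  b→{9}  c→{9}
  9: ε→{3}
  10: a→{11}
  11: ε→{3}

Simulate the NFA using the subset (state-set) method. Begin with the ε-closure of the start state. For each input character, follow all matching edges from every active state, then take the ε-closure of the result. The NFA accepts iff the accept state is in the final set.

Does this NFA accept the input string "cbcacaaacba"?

Answer: ACCEPT

Steps:
S₀ = ε-closure({0}) = {0,1,2,4,10}
'c' @ 1: {5,6}
'b' @ 2: {7,8}
'c' @ 3: {1,2,3,4,9,10}  ✓accept
'a' @ 4: {1,2,3,4,10,11}  ✓accept
'c' @ 5: {5,6}
'a' @ 6: {7,8}
'a' @ 7: {1,2,3,4,9,10}  ✓accept
'a' @ 8: {1,2,3,4,10,11}  ✓accept
'c' @ 9: {5,6}
'b' @ 10: {7,8}
'a' @ 11: {1,2,3,4,9,10}  ✓accept
final: {1,2,3,4,9,10}; accept 1 in set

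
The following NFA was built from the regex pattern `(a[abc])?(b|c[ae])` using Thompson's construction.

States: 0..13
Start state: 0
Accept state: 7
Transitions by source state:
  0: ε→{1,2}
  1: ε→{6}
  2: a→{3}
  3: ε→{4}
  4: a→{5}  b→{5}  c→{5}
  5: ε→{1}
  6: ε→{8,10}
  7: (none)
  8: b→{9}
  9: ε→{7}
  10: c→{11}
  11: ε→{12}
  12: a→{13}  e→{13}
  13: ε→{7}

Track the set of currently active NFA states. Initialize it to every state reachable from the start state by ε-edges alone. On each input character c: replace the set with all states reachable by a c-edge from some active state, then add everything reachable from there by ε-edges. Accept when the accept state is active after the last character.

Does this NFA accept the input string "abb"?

Answer: ACCEPT

Derivation:
start: ε-closure({0}) = {0,1,2,6,8,10}
'a' @ 1: {3,4}
'b' @ 2: {1,5,6,8,10}
'b' @ 3: {7,9}  ✓accept
final: {7,9}; accept 7 in set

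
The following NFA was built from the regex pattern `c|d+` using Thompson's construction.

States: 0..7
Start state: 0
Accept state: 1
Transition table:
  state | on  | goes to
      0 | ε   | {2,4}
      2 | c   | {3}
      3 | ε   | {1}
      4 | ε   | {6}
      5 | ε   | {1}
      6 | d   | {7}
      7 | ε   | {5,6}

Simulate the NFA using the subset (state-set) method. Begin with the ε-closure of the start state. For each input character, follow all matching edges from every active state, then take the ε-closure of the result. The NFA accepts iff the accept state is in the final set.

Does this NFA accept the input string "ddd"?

S₀ = ε-closure({0}) = {0,2,4,6}
'd' @ 1: {1,5,6,7}  (accept∈set)
'd' @ 2: {1,5,6,7}  (accept∈set)
'd' @ 3: {1,5,6,7}  (accept∈set)
after full input: {1,5,6,7}  (accept=1 in)

Answer: ACCEPT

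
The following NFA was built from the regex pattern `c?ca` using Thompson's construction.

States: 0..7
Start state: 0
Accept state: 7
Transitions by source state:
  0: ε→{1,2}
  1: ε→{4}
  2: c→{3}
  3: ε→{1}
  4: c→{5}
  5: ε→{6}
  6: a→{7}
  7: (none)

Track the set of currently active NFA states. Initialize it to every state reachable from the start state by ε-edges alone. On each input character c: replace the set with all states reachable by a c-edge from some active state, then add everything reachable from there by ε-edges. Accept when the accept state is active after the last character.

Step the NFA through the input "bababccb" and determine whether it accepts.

Answer: REJECT

Derivation:
initial (ε-close {0}): {0,1,2,4}
'b' @ 1: {}  — no active states
rest 'ababccb' ignored (set empty)
after full input: {}  (accept=7 not in)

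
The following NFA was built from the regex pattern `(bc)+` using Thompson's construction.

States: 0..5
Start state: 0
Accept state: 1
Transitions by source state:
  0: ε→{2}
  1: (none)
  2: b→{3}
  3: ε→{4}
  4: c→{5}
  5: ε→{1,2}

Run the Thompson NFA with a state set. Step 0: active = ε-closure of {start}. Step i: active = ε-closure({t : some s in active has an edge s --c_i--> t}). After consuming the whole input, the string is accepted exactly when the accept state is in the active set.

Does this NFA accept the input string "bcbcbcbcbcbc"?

start: ε-closure({0}) = {0,2}
'b' @ 1: {3,4}
'c' @ 2: {1,2,5}  (accept∈set)
'b' @ 3: {3,4}
'c' @ 4: {1,2,5}  (accept∈set)
'b' @ 5: {3,4}
'c' @ 6: {1,2,5}  (accept∈set)
'b' @ 7: {3,4}
'c' @ 8: {1,2,5}  (accept∈set)
'b' @ 9: {3,4}
'c' @ 10: {1,2,5}  (accept∈set)
'b' @ 11: {3,4}
'c' @ 12: {1,2,5}  (accept∈set)
final: {1,2,5}; accept 1 in set

Answer: ACCEPT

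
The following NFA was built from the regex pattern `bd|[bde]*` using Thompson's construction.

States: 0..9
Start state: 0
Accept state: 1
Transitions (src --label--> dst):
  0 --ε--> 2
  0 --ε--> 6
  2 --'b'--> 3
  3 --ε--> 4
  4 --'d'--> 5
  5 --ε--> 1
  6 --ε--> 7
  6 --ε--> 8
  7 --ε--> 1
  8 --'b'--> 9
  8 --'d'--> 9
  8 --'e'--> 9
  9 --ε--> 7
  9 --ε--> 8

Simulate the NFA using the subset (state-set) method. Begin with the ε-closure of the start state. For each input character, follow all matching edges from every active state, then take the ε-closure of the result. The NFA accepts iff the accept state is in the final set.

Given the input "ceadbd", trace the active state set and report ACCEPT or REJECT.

Answer: REJECT

Trace:
start: ε-closure({0}) = {0,1,2,6,7,8}
'c' @ 1: {}  — no active states
rest 'eadbd' ignored (set empty)
end set {} — state 1 not in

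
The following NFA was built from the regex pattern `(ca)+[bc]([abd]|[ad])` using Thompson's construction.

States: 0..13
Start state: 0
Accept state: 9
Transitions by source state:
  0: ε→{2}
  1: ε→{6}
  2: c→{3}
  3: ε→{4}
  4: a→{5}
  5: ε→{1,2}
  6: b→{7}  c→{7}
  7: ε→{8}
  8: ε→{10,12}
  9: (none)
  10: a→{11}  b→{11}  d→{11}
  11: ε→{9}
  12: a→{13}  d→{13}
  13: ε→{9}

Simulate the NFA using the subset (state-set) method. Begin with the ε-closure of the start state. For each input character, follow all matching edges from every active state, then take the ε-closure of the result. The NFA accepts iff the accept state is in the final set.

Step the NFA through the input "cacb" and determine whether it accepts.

Answer: ACCEPT

Trace:
initial (ε-close {0}): {0,2}
'c' @ 1: {3,4}
'a' @ 2: {1,2,5,6}
'c' @ 3: {3,4,7,8,10,12}
'b' @ 4: {9,11}  ✓accept
end set {9,11} — state 9 in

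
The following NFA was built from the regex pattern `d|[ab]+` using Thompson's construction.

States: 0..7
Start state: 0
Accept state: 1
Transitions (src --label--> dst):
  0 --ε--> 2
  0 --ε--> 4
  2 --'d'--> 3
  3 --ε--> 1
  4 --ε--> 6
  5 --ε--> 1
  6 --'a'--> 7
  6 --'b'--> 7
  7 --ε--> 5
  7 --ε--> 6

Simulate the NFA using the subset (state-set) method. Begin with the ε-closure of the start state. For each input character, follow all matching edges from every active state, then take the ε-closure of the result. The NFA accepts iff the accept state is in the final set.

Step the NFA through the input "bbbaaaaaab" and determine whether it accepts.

start: ε-closure({0}) = {0,2,4,6}
'b' @ 1: {1,5,6,7}  ✓accept
'b' @ 2: {1,5,6,7}  ✓accept
'b' @ 3: {1,5,6,7}  ✓accept
'a' @ 4: {1,5,6,7}  ✓accept
'a' @ 5: {1,5,6,7}  ✓accept
'a' @ 6: {1,5,6,7}  ✓accept
'a' @ 7: {1,5,6,7}  ✓accept
'a' @ 8: {1,5,6,7}  ✓accept
'a' @ 9: {1,5,6,7}  ✓accept
'b' @ 10: {1,5,6,7}  ✓accept
end set {1,5,6,7} — state 1 in

Answer: ACCEPT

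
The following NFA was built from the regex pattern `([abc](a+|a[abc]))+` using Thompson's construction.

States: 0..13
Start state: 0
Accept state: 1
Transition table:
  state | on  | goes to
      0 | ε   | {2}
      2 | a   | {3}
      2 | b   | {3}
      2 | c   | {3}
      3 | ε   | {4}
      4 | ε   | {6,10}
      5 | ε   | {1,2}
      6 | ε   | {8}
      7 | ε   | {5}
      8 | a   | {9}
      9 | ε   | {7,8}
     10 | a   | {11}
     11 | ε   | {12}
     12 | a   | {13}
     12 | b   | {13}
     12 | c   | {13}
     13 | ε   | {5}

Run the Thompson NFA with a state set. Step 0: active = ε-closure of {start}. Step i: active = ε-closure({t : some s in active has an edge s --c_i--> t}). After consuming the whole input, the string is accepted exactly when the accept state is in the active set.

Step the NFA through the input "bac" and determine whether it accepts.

Answer: ACCEPT

Steps:
S₀ = ε-closure({0}) = {0,2}
'b' @ 1: {3,4,6,8,10}
'a' @ 2: {1,2,5,7,8,9,11,12}  ✓accept
'c' @ 3: {1,2,3,4,5,6,8,10,13}  ✓accept
final: {1,2,3,4,5,6,8,10,13}; accept 1 in set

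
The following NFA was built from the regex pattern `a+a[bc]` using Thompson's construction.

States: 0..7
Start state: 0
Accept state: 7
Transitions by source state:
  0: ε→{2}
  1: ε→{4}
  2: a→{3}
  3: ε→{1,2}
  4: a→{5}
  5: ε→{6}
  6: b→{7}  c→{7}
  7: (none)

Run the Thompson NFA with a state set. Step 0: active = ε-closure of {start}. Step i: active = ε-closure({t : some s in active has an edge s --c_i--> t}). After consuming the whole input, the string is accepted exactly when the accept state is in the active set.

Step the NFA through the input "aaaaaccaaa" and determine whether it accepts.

Answer: REJECT

Steps:
start: ε-closure({0}) = {0,2}
'a' @ 1: {1,2,3,4}
'a' @ 2: {1,2,3,4,5,6}
'a' @ 3: {1,2,3,4,5,6}
'a' @ 4: {1,2,3,4,5,6}
'a' @ 5: {1,2,3,4,5,6}
'c' @ 6: {7}  [accepting]
'c' @ 7: {}  — no active states
rest 'aaa' ignored (set empty)
final: {}; accept 7 not in set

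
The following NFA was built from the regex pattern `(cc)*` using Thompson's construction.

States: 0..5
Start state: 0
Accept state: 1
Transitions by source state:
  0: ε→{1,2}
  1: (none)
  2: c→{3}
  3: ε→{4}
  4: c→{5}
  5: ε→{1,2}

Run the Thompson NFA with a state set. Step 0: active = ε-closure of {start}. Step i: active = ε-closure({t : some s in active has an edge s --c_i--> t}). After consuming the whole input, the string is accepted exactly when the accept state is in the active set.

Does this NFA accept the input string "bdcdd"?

Answer: REJECT

Derivation:
start: ε-closure({0}) = {0,1,2}
'b' @ 1: {}  — dead — no transitions
rest 'dcdd' ignored (set empty)
after full input: {}  (accept=1 not in)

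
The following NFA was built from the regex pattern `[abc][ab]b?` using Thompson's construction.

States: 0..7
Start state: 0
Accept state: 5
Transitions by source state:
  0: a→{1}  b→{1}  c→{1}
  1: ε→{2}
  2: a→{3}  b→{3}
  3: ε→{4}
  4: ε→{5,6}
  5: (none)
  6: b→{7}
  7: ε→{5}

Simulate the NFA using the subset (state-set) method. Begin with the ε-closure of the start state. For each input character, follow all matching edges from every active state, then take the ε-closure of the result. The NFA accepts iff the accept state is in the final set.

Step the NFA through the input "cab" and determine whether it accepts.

S₀ = ε-closure({0}) = {0}
'c' @ 1: {1,2}
'a' @ 2: {3,4,5,6}  (accept∈set)
'b' @ 3: {5,7}  (accept∈set)
end set {5,7} — state 5 in

Answer: ACCEPT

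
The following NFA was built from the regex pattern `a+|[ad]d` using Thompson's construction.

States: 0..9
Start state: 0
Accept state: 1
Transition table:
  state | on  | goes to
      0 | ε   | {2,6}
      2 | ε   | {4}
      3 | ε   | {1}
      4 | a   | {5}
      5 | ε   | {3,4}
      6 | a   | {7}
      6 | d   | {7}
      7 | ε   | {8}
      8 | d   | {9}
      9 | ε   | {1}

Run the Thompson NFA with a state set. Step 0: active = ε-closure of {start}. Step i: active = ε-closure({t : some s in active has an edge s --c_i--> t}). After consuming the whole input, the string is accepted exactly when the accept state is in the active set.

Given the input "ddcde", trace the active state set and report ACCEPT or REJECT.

start: ε-closure({0}) = {0,2,4,6}
'd' @ 1: {7,8}
'd' @ 2: {1,9}  [accepting]
'c' @ 3: {}  — dead — no transitions
rest 'de' ignored (set empty)
after full input: {}  (accept=1 not in)

Answer: REJECT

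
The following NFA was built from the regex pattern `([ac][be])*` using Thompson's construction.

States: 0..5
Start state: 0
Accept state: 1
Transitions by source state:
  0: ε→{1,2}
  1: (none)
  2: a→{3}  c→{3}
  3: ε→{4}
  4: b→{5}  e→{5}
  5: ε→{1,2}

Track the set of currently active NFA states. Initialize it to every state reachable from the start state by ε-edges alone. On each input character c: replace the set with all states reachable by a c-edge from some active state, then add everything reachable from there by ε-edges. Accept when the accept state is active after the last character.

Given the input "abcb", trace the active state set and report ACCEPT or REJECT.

start: ε-closure({0}) = {0,1,2}
'a' @ 1: {3,4}
'b' @ 2: {1,2,5}  (accept∈set)
'c' @ 3: {3,4}
'b' @ 4: {1,2,5}  (accept∈set)
final: {1,2,5}; accept 1 in set

Answer: ACCEPT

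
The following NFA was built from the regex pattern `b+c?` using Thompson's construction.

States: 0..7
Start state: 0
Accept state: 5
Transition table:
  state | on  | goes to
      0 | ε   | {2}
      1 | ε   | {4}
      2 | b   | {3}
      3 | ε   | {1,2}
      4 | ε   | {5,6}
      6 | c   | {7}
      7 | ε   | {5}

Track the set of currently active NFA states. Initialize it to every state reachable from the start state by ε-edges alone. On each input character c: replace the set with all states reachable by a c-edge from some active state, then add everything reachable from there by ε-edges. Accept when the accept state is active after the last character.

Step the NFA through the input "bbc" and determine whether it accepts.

S₀ = ε-closure({0}) = {0,2}
'b' @ 1: {1,2,3,4,5,6}  (accept∈set)
'b' @ 2: {1,2,3,4,5,6}  (accept∈set)
'c' @ 3: {5,7}  (accept∈set)
final: {5,7}; accept 5 in set

Answer: ACCEPT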